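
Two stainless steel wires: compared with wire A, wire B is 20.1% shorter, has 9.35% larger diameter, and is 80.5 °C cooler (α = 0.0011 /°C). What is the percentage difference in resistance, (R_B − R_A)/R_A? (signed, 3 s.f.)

R ∝ ρL/d² with ρ ∝ (1+αΔT), so R_B/R_A = (1 − 20.1/100) × (1 + 9.35/100)⁻² × (1 − 0.0011×80.5)
= 0.799 × 0.8363 × 0.9114 = 0.609
(R_B − R_A)/R_A = 0.609 − 1 = -39.1%

-39.1%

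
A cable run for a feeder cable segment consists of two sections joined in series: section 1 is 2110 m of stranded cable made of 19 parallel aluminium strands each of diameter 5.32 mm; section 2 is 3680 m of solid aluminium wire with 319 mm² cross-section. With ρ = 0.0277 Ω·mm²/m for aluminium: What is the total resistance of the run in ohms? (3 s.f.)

ρ = 0.0277 Ω·mm²/m = 2.77×10^-8 Ω·m
Section 1: A_strand = π(2.6600e-03)² = 2.223e-05 m²; R₁ = ρL/(N·A_s) = (2.77×10^-8)(2110)/(19×2.223e-05) = 0.1384 Ω
Section 2: A = 319 mm² = 3.190e-04 m²
R₂ = (2.77×10^-8)(3680)/(3.190e-04) = 0.3195 Ω
R = R₁ + R₂ = 0.458 Ω

0.458 Ω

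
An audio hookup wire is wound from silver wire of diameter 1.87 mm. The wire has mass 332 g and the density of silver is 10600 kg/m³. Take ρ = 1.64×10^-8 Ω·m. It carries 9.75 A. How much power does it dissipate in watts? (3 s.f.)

6.47 W

A = π(d/2)² = π(9.3500e-04 m)² = 2.7465e-06 m²
L = m/(density·A) = 0.332/(10600×2.7465e-06) = 11.4 m
R = ρL/A = (1.64×10^-8)(11.4)/(2.7465e-06) = 0.0681 Ω
P = I²R = (9.75)² × 0.0681 = 6.47 W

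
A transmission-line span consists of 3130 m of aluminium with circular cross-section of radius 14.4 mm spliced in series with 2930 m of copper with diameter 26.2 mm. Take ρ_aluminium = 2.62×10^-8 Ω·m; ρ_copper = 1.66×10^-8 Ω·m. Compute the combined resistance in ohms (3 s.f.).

0.216 Ω

Segment 1: A = πr² = π(1.4400e-02 m)² = 6.514e-04 m²
R₁ = ρL/A = (2.62×10^-8)(3130)/(6.514e-04) = 0.1259 Ω
Segment 2: A = π(d/2)² = π(1.3100e-02 m)² = 5.391e-04 m²
R₂ = (1.66×10^-8)(2930)/(5.391e-04) = 0.09022 Ω
R = R₁ + R₂ = 0.216 Ω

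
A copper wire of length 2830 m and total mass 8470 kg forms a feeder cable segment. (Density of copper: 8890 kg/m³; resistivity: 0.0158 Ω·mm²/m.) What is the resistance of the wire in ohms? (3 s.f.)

ρ = 0.0158 Ω·mm²/m = 1.58×10^-8 Ω·m
A = m/(density·L) = 8470/(8890×2830) = 3.3666e-04 m²
R = ρL/A = (1.58×10^-8)(2830)/(3.3666e-04) = 0.133 Ω

0.133 Ω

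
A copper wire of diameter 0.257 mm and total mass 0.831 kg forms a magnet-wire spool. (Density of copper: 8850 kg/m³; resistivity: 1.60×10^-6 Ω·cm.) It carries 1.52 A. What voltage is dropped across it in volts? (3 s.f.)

849 V

ρ = 1.60×10^-6 Ω·cm = 1.60×10^-8 Ω·m
A = π(d/2)² = π(1.2850e-04 m)² = 5.1875e-08 m²
L = m/(density·A) = 0.831/(8850×5.1875e-08) = 1810 m
R = ρL/A = (1.60×10^-8)(1810)/(5.1875e-08) = 558.3 Ω
V = IR = 1.52 × 558.3 = 849 V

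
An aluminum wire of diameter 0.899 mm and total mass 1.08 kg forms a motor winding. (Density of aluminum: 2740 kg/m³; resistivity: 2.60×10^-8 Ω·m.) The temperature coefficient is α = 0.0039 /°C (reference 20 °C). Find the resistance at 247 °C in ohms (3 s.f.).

48.0 Ω

A = π(d/2)² = π(4.4950e-04 m)² = 6.3476e-07 m²
L = m/(density·A) = 1.08/(2740×6.3476e-07) = 621 m
R = ρL/A = (2.60×10^-8)(621)/(6.3476e-07) = 25.43 Ω
R(247 °C) = 25.43 × (1 + 0.0039×227) = 48.0 Ω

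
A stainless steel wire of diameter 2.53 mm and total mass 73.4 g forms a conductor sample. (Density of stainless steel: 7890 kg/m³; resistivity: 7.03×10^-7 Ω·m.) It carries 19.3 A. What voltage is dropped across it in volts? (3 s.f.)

A = π(d/2)² = π(1.2650e-03 m)² = 5.0273e-06 m²
L = m/(density·A) = 0.0734/(7890×5.0273e-06) = 1.85 m
R = ρL/A = (7.03×10^-7)(1.85)/(5.0273e-06) = 0.2588 Ω
V = IR = 19.3 × 0.2588 = 4.99 V

4.99 V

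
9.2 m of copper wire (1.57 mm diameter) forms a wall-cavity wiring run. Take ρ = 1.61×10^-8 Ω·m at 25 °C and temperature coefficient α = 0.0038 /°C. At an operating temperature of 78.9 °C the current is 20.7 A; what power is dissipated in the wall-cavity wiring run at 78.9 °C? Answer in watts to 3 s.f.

A = π(d/2)² = π(7.8500e-04 m)² = 1.936e-06 m²
R₍25₎ = ρL/A = (1.61×10^-8)(9.2)/(1.936e-06) = 0.07651 Ω
R₍78.9₎ = R₍25₎(1 + αΔT) = 0.07651 × (1 + 0.0038×53.9) = 0.09218 Ω
P = I²R = (20.7)² × 0.09218 = 39.5 W

39.5 W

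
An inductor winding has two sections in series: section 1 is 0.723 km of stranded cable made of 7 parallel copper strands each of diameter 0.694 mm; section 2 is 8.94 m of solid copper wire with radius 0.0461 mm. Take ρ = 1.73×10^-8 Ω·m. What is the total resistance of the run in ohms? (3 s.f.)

Section 1: A_strand = π(3.4700e-04)² = 3.783e-07 m²; R₁ = ρL/(N·A_s) = (1.73×10^-8)(723)/(7×3.783e-07) = 4.724 Ω
Section 2: A = πr² = π(4.6100e-05 m)² = 6.677e-09 m²
R₂ = (1.73×10^-8)(8.94)/(6.677e-09) = 23.16 Ω
R = R₁ + R₂ = 27.9 Ω

27.9 Ω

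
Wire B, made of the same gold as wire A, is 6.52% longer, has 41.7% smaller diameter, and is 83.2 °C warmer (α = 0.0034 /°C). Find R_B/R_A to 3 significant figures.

R ∝ ρL/d² with ρ ∝ (1+αΔT), so R_B/R_A = (1 + 6.52/100) × (1 − 41.7/100)⁻² × (1 + 0.0034×83.2)
= 1.065 × 2.942 × 1.283 = 4.02

4.02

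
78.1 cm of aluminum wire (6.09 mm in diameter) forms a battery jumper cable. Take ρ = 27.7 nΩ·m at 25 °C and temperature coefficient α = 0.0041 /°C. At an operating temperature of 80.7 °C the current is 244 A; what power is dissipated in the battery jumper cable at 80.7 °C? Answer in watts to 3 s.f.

ρ = 27.7 nΩ·m = 2.77×10^-8 Ω·m
A = π(d/2)² = π(3.0450e-03 m)² = 2.913e-05 m²
R₍25₎ = ρL/A = (2.77×10^-8)(0.781)/(2.913e-05) = 7.427×10^-4 Ω
R₍80.7₎ = R₍25₎(1 + αΔT) = 7.427×10^-4 × (1 + 0.0041×55.7) = 9.123×10^-4 Ω
P = I²R = (244)² × 9.123×10^-4 = 54.3 W

54.3 W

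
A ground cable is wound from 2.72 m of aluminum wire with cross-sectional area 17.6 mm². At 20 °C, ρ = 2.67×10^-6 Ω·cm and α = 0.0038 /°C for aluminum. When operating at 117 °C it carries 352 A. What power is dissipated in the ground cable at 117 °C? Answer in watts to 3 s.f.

ρ = 2.67×10^-6 Ω·cm = 2.67×10^-8 Ω·m
A = 17.6 mm² = 1.760e-05 m²
R₍20₎ = ρL/A = (2.67×10^-8)(2.72)/(1.760e-05) = 0.004126 Ω
R₍117₎ = R₍20₎(1 + αΔT) = 0.004126 × (1 + 0.0038×97) = 0.005647 Ω
P = I²R = (352)² × 0.005647 = 700 W

700 W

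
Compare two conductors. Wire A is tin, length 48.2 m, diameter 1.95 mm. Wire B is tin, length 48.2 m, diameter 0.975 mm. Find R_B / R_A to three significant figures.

R ∝ ρL/d², so R_B/R_A = (d_A/d_B)²
= (1.95/0.975)² = 4.00

4.00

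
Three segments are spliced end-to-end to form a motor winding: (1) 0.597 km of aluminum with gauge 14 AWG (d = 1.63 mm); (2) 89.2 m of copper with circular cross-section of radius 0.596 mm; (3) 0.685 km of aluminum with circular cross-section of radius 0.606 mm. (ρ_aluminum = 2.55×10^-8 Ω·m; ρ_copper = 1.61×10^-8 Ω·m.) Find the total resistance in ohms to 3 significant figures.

23.7 Ω

Seg 1: A = π(1.63/2 mm)² = π(8.1500e-04 m)² = 2.087e-06 m²
R_1 = (2.55×10^-8)(597)/(2.087e-06) = 7.295 Ω
Seg 2: A = πr² = π(5.9600e-04 m)² = 1.116e-06 m²
R_2 = (1.61×10^-8)(89.2)/(1.116e-06) = 1.287 Ω
Seg 3: A = πr² = π(6.0600e-04 m)² = 1.154e-06 m²
R_3 = (2.55×10^-8)(685)/(1.154e-06) = 15.14 Ω
R_total = R_1 + R_2 + R_3 = 23.7 Ω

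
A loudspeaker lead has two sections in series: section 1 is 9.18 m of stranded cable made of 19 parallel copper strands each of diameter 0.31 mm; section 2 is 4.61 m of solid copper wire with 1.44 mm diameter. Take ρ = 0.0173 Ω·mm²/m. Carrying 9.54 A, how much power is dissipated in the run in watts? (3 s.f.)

ρ = 0.0173 Ω·mm²/m = 1.73×10^-8 Ω·m
Section 1: A_strand = π(1.5500e-04)² = 7.548e-08 m²; R₁ = ρL/(N·A_s) = (1.73×10^-8)(9.18)/(19×7.548e-08) = 0.1107 Ω
Section 2: A = π(d/2)² = π(7.2000e-04 m)² = 1.629e-06 m²
R₂ = (1.73×10^-8)(4.61)/(1.629e-06) = 0.04897 Ω
R = R₁ + R₂ = 0.1597 Ω
P = I²R = (9.54)² × 0.1597 = 14.5 W

14.5 W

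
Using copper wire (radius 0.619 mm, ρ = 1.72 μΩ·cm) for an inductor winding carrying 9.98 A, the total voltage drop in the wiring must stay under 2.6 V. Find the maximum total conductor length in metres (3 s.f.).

18.2 m

ρ = 1.72 μΩ·cm = 1.72×10^-8 Ω·m
A = πr² = π(6.1900e-04 m)² = 1.204e-06 m²
L_max = V_max·A/(1·ρI) = (2.6)(1.204e-06)/(1.72×10^-8×9.98) = 18.2 m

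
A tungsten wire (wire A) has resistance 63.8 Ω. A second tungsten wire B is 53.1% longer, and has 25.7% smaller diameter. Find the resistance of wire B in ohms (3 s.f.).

R ∝ L/d², so R_B/R_A = (1 + 53.1/100) × (1 − 25.7/100)⁻²
= 1.531 × 1.811 = 2.773
R_B = 2.773 × 63.8 = 177 Ω

177 Ω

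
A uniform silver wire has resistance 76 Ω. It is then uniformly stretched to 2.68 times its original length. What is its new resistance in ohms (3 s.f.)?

Volume constant ⇒ A' = A/k with k = 2.68. R' = ρ(kL)/(A/k) = k²R.
R' = 7.182 × 76 = 546 Ω

546 Ω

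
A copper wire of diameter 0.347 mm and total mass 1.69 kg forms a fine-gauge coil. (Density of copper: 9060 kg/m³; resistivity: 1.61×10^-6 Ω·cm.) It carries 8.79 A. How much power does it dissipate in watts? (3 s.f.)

25900 W

ρ = 1.61×10^-6 Ω·cm = 1.61×10^-8 Ω·m
A = π(d/2)² = π(1.7350e-04 m)² = 9.4569e-08 m²
L = m/(density·A) = 1.69/(9060×9.4569e-08) = 1972 m
R = ρL/A = (1.61×10^-8)(1972)/(9.4569e-08) = 335.8 Ω
P = I²R = (8.79)² × 335.8 = 25900 W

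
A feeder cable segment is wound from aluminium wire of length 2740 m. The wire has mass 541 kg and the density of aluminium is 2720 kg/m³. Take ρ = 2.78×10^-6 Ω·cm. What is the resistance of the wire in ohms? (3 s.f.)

1.05 Ω

ρ = 2.78×10^-6 Ω·cm = 2.78×10^-8 Ω·m
A = m/(density·L) = 541/(2720×2740) = 7.2590e-05 m²
R = ρL/A = (2.78×10^-8)(2740)/(7.2590e-05) = 1.05 Ω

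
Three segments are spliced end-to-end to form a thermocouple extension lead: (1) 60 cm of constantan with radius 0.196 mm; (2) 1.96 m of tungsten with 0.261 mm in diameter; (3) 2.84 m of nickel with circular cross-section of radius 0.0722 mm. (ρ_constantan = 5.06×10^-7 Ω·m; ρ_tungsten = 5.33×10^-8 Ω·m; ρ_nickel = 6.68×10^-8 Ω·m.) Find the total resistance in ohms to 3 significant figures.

Seg 1: A = πr² = π(1.9600e-04 m)² = 1.207e-07 m²
R_1 = (5.06×10^-7)(0.6)/(1.207e-07) = 2.516 Ω
Seg 2: A = π(d/2)² = π(1.3050e-04 m)² = 5.350e-08 m²
R_2 = (5.33×10^-8)(1.96)/(5.350e-08) = 1.953 Ω
Seg 3: A = πr² = π(7.2200e-05 m)² = 1.638e-08 m²
R_3 = (6.68×10^-8)(2.84)/(1.638e-08) = 11.58 Ω
R_total = R_1 + R_2 + R_3 = 16.1 Ω

16.1 Ω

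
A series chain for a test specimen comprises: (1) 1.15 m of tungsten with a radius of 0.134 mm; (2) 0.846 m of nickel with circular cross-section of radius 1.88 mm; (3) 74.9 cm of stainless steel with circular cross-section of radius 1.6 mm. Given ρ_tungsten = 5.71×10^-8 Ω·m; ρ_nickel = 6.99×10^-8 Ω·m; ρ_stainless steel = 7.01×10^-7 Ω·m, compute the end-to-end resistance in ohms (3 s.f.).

1.23 Ω

Seg 1: A = πr² = π(1.3400e-04 m)² = 5.641e-08 m²
R_1 = (5.71×10^-8)(1.15)/(5.641e-08) = 1.164 Ω
Seg 2: A = πr² = π(1.8800e-03 m)² = 1.110e-05 m²
R_2 = (6.99×10^-8)(0.846)/(1.110e-05) = 0.005326 Ω
Seg 3: A = πr² = π(1.6000e-03 m)² = 8.042e-06 m²
R_3 = (7.01×10^-7)(0.749)/(8.042e-06) = 0.06528 Ω
R_total = R_1 + R_2 + R_3 = 1.23 Ω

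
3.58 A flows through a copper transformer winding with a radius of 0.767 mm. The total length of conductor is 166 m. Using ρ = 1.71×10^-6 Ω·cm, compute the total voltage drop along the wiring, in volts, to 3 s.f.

5.50 V

ρ = 1.71×10^-6 Ω·cm = 1.71×10^-8 Ω·m
A = πr² = π(7.6700e-04 m)² = 1.848e-06 m²
R = ρL/A = (1.71×10^-8)(166)/(1.848e-06) = 1.536 Ω
V = IR = 3.58 × 1.536 = 5.50 V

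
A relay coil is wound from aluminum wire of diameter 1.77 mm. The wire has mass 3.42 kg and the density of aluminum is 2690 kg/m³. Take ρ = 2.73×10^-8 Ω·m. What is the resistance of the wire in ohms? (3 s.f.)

5.73 Ω

A = π(d/2)² = π(8.8500e-04 m)² = 2.4606e-06 m²
L = m/(density·A) = 3.42/(2690×2.4606e-06) = 516.7 m
R = ρL/A = (2.73×10^-8)(516.7)/(2.4606e-06) = 5.73 Ω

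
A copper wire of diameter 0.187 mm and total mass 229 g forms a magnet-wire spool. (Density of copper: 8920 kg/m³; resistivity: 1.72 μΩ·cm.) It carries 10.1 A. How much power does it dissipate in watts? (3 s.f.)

ρ = 1.72 μΩ·cm = 1.72×10^-8 Ω·m
A = π(d/2)² = π(9.3500e-05 m)² = 2.7465e-08 m²
L = m/(density·A) = 0.229/(8920×2.7465e-08) = 934.8 m
R = ρL/A = (1.72×10^-8)(934.8)/(2.7465e-08) = 585.4 Ω
P = I²R = (10.1)² × 585.4 = 59700 W

59700 W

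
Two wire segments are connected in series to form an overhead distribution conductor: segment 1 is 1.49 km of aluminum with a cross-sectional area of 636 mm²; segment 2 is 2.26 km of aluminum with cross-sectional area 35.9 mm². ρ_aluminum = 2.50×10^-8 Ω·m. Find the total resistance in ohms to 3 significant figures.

Segment 1: A = 636 mm² = 6.360e-04 m²
R₁ = ρL/A = (2.50×10^-8)(1490)/(6.360e-04) = 0.05857 Ω
Segment 2: A = 35.9 mm² = 3.590e-05 m²
R₂ = (2.50×10^-8)(2260)/(3.590e-05) = 1.574 Ω
R = R₁ + R₂ = 1.63 Ω

1.63 Ω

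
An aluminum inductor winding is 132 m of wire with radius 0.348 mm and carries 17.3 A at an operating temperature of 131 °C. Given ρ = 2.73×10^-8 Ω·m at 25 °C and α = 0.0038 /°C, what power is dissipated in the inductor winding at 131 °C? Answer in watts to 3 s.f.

3980 W

A = πr² = π(3.4800e-04 m)² = 3.805e-07 m²
R₍25₎ = ρL/A = (2.73×10^-8)(132)/(3.805e-07) = 9.472 Ω
R₍131₎ = R₍25₎(1 + αΔT) = 9.472 × (1 + 0.0038×106) = 13.29 Ω
P = I²R = (17.3)² × 13.29 = 3980 W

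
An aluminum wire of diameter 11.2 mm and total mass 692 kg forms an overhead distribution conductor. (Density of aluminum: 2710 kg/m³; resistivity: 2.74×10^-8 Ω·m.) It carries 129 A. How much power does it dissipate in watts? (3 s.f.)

12000 W

A = π(d/2)² = π(5.6000e-03 m)² = 9.8520e-05 m²
L = m/(density·A) = 692/(2710×9.8520e-05) = 2592 m
R = ρL/A = (2.74×10^-8)(2592)/(9.8520e-05) = 0.7208 Ω
P = I²R = (129)² × 0.7208 = 12000 W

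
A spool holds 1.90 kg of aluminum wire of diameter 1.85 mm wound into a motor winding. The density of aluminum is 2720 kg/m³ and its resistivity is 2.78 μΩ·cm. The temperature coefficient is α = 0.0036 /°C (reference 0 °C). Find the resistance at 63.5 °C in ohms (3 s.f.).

ρ = 2.78 μΩ·cm = 2.78×10^-8 Ω·m
A = π(d/2)² = π(9.2500e-04 m)² = 2.6880e-06 m²
L = m/(density·A) = 1.9/(2720×2.6880e-06) = 259.9 m
R = ρL/A = (2.78×10^-8)(259.9)/(2.6880e-06) = 2.688 Ω
R(63.5 °C) = 2.688 × (1 + 0.0036×63.5) = 3.30 Ω

3.30 Ω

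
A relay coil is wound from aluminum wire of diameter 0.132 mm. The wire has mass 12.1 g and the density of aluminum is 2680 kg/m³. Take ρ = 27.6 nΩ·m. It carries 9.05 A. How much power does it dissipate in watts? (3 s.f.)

54500 W

ρ = 27.6 nΩ·m = 2.76×10^-8 Ω·m
A = π(d/2)² = π(6.6000e-05 m)² = 1.3685e-08 m²
L = m/(density·A) = 0.0121/(2680×1.3685e-08) = 329.9 m
R = ρL/A = (2.76×10^-8)(329.9)/(1.3685e-08) = 665.4 Ω
P = I²R = (9.05)² × 665.4 = 54500 W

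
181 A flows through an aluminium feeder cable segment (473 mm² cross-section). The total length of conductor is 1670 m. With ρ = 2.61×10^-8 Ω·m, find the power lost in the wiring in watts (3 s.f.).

3020 W

A = 473 mm² = 4.730e-04 m²
R = ρL/A = (2.61×10^-8)(1670)/(4.730e-04) = 0.09215 Ω
P = I²R = (181)² × 0.09215 = 3020 W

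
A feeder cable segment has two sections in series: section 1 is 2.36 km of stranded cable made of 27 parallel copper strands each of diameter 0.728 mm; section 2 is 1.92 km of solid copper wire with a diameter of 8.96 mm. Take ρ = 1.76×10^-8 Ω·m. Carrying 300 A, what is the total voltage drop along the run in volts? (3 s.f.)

Section 1: A_strand = π(3.6400e-04)² = 4.162e-07 m²; R₁ = ρL/(N·A_s) = (1.76×10^-8)(2360)/(27×4.162e-07) = 3.696 Ω
Section 2: A = π(d/2)² = π(4.4800e-03 m)² = 6.305e-05 m²
R₂ = (1.76×10^-8)(1920)/(6.305e-05) = 0.5359 Ω
R = R₁ + R₂ = 4.232 Ω
V = IR = 300 × 4.232 = 1270 V

1270 V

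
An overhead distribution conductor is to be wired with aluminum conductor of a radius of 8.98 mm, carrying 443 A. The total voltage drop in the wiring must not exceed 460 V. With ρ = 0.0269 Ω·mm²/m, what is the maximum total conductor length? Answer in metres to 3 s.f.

9780 m

ρ = 0.0269 Ω·mm²/m = 2.69×10^-8 Ω·m
A = πr² = π(8.9800e-03 m)² = 2.533e-04 m²
L_max = V_max·A/(1·ρI) = (460)(2.533e-04)/(2.69×10^-8×443) = 9780 m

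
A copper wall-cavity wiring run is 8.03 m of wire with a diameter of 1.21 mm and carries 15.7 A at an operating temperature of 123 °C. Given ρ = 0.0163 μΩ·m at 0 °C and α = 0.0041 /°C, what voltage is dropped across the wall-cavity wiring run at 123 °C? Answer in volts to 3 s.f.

ρ = 0.0163 μΩ·m = 1.63×10^-8 Ω·m
A = π(d/2)² = π(6.0500e-04 m)² = 1.150e-06 m²
R₍0₎ = ρL/A = (1.63×10^-8)(8.03)/(1.150e-06) = 0.1138 Ω
R₍123₎ = R₍0₎(1 + αΔT) = 0.1138 × (1 + 0.0041×123) = 0.1712 Ω
V = IR = 15.7 × 0.1712 = 2.69 V

2.69 V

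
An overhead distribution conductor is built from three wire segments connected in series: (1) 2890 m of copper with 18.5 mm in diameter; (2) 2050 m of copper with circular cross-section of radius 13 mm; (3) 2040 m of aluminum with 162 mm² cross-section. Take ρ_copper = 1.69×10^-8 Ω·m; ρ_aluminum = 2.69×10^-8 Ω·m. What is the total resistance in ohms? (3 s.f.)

Seg 1: A = π(d/2)² = π(9.2500e-03 m)² = 2.688e-04 m²
R_1 = (1.69×10^-8)(2890)/(2.688e-04) = 0.1817 Ω
Seg 2: A = πr² = π(1.3000e-02 m)² = 5.309e-04 m²
R_2 = (1.69×10^-8)(2050)/(5.309e-04) = 0.06525 Ω
Seg 3: A = 162 mm² = 1.620e-04 m²
R_3 = (2.69×10^-8)(2040)/(1.620e-04) = 0.3387 Ω
R_total = R_1 + R_2 + R_3 = 0.586 Ω

0.586 Ω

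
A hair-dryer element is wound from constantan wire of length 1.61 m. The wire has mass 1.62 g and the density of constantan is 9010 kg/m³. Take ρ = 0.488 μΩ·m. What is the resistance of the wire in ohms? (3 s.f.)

ρ = 0.488 μΩ·m = 4.88×10^-7 Ω·m
A = m/(density·L) = 0.00162/(9010×1.61) = 1.1168e-07 m²
R = ρL/A = (4.88×10^-7)(1.61)/(1.1168e-07) = 7.04 Ω

7.04 Ω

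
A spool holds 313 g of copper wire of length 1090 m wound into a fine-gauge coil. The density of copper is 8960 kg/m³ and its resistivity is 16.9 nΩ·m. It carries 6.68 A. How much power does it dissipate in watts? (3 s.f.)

ρ = 16.9 nΩ·m = 1.69×10^-8 Ω·m
A = m/(density·L) = 0.313/(8960×1090) = 3.2049e-08 m²
R = ρL/A = (1.69×10^-8)(1090)/(3.2049e-08) = 574.8 Ω
P = I²R = (6.68)² × 574.8 = 25600 W

25600 W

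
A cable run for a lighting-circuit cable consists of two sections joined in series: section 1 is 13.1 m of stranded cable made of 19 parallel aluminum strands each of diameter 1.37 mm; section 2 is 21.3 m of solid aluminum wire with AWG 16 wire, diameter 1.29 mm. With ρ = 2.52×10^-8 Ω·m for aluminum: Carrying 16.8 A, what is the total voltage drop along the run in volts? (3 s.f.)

7.10 V

Section 1: A_strand = π(6.8500e-04)² = 1.474e-06 m²; R₁ = ρL/(N·A_s) = (2.52×10^-8)(13.1)/(19×1.474e-06) = 0.01179 Ω
Section 2: A = π(1.29/2 mm)² = π(6.4500e-04 m)² = 1.307e-06 m²
R₂ = (2.52×10^-8)(21.3)/(1.307e-06) = 0.4107 Ω
R = R₁ + R₂ = 0.4225 Ω
V = IR = 16.8 × 0.4225 = 7.10 V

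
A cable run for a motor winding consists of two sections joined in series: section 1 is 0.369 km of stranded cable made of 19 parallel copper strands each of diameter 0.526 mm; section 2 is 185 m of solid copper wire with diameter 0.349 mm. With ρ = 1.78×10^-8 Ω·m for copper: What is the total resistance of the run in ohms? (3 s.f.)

Section 1: A_strand = π(2.6300e-04)² = 2.173e-07 m²; R₁ = ρL/(N·A_s) = (1.78×10^-8)(369)/(19×2.173e-07) = 1.591 Ω
Section 2: A = π(d/2)² = π(1.7450e-04 m)² = 9.566e-08 m²
R₂ = (1.78×10^-8)(185)/(9.566e-08) = 34.42 Ω
R = R₁ + R₂ = 36.0 Ω

36.0 Ω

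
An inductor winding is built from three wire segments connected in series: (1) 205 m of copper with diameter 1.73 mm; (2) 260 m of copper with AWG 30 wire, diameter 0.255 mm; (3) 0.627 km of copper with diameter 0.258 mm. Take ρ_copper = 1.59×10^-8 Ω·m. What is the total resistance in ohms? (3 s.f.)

273 Ω

Seg 1: A = π(d/2)² = π(8.6500e-04 m)² = 2.351e-06 m²
R_1 = (1.59×10^-8)(205)/(2.351e-06) = 1.387 Ω
Seg 2: A = π(0.255/2 mm)² = π(1.2750e-04 m)² = 5.107e-08 m²
R_2 = (1.59×10^-8)(260)/(5.107e-08) = 80.95 Ω
Seg 3: A = π(d/2)² = π(1.2900e-04 m)² = 5.228e-08 m²
R_3 = (1.59×10^-8)(627)/(5.228e-08) = 190.7 Ω
R_total = R_1 + R_2 + R_3 = 273 Ω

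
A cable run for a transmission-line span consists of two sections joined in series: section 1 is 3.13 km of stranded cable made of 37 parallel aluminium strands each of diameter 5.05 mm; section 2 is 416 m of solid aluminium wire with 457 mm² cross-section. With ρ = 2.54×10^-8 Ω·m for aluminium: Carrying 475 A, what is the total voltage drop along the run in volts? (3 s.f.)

Section 1: A_strand = π(2.5250e-03)² = 2.003e-05 m²; R₁ = ρL/(N·A_s) = (2.54×10^-8)(3130)/(37×2.003e-05) = 0.1073 Ω
Section 2: A = 457 mm² = 4.570e-04 m²
R₂ = (2.54×10^-8)(416)/(4.570e-04) = 0.02312 Ω
R = R₁ + R₂ = 0.1304 Ω
V = IR = 475 × 0.1304 = 61.9 V

61.9 V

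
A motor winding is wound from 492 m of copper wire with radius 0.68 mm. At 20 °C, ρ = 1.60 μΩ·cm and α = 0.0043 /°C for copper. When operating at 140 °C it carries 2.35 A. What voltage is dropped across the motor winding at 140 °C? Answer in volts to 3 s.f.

ρ = 1.60 μΩ·cm = 1.60×10^-8 Ω·m
A = πr² = π(6.8000e-04 m)² = 1.453e-06 m²
R₍20₎ = ρL/A = (1.60×10^-8)(492)/(1.453e-06) = 5.419 Ω
R₍140₎ = R₍20₎(1 + αΔT) = 5.419 × (1 + 0.0043×120) = 8.215 Ω
V = IR = 2.35 × 8.215 = 19.3 V

19.3 V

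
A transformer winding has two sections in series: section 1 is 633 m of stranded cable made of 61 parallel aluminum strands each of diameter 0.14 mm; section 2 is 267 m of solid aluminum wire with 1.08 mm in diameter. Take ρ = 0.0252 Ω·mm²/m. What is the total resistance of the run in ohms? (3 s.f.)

ρ = 0.0252 Ω·mm²/m = 2.52×10^-8 Ω·m
Section 1: A_strand = π(7.0000e-05)² = 1.539e-08 m²; R₁ = ρL/(N·A_s) = (2.52×10^-8)(633)/(61×1.539e-08) = 16.99 Ω
Section 2: A = π(d/2)² = π(5.4000e-04 m)² = 9.161e-07 m²
R₂ = (2.52×10^-8)(267)/(9.161e-07) = 7.345 Ω
R = R₁ + R₂ = 24.3 Ω

24.3 Ω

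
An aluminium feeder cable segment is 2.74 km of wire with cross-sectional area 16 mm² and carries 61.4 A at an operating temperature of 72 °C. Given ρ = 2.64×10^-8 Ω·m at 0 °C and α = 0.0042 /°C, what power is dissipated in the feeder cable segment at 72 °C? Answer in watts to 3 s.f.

A = 16 mm² = 1.600e-05 m²
R₍0₎ = ρL/A = (2.64×10^-8)(2740)/(1.600e-05) = 4.521 Ω
R₍72₎ = R₍0₎(1 + αΔT) = 4.521 × (1 + 0.0042×72) = 5.888 Ω
P = I²R = (61.4)² × 5.888 = 22200 W

22200 W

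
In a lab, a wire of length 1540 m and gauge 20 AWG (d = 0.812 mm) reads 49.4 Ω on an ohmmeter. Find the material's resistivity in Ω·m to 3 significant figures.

A = π(0.812/2 mm)² = π(4.0600e-04 m)² = 5.178e-07 m²
ρ = RA/L = (49.4)(5.178e-07)/(1540) = 1.66×10^-8 Ω·m

1.66×10^-8 Ω·m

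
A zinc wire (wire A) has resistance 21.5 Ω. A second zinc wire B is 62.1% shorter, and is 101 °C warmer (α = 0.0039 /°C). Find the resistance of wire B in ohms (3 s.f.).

11.4 Ω

R ∝ ρL/d² with ρ ∝ (1+αΔT), so R_B/R_A = (1 − 62.1/100) × (1 + 0.0039×101)
= 0.379 × 1.394 = 0.5283
R_B = 0.5283 × 21.5 = 11.4 Ω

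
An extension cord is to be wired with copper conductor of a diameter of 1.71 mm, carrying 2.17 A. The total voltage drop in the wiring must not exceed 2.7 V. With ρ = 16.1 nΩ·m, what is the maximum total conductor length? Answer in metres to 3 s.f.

ρ = 16.1 nΩ·m = 1.61×10^-8 Ω·m
A = π(d/2)² = π(8.5500e-04 m)² = 2.297e-06 m²
L_max = V_max·A/(1·ρI) = (2.7)(2.297e-06)/(1.61×10^-8×2.17) = 177 m

177 m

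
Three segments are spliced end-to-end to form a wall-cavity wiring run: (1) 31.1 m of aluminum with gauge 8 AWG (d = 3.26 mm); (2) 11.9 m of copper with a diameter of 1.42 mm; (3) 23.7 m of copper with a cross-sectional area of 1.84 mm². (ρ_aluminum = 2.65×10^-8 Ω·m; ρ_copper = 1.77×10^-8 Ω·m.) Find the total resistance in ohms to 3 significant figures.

0.460 Ω

Seg 1: A = π(3.26/2 mm)² = π(1.6300e-03 m)² = 8.347e-06 m²
R_1 = (2.65×10^-8)(31.1)/(8.347e-06) = 0.09874 Ω
Seg 2: A = π(d/2)² = π(7.1000e-04 m)² = 1.584e-06 m²
R_2 = (1.77×10^-8)(11.9)/(1.584e-06) = 0.133 Ω
Seg 3: A = 1.84 mm² = 1.840e-06 m²
R_3 = (1.77×10^-8)(23.7)/(1.840e-06) = 0.228 Ω
R_total = R_1 + R_2 + R_3 = 0.460 Ω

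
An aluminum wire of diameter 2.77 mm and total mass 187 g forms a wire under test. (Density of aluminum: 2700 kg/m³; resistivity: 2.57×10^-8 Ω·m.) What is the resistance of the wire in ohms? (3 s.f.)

0.0490 Ω

A = π(d/2)² = π(1.3850e-03 m)² = 6.0263e-06 m²
L = m/(density·A) = 0.187/(2700×6.0263e-06) = 11.49 m
R = ρL/A = (2.57×10^-8)(11.49)/(6.0263e-06) = 0.0490 Ω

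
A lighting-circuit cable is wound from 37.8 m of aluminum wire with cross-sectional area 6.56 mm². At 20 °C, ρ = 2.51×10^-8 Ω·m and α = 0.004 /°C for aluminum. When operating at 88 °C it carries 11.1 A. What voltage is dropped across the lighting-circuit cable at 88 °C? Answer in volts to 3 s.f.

2.04 V

A = 6.56 mm² = 6.560e-06 m²
R₍20₎ = ρL/A = (2.51×10^-8)(37.8)/(6.560e-06) = 0.1446 Ω
R₍88₎ = R₍20₎(1 + αΔT) = 0.1446 × (1 + 0.004×68) = 0.184 Ω
V = IR = 11.1 × 0.184 = 2.04 V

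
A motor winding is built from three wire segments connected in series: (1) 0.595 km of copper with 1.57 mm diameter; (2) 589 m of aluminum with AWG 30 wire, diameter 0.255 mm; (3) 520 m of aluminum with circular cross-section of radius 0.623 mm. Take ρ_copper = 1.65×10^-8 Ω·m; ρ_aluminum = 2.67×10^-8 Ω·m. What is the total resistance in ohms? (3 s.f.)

Seg 1: A = π(d/2)² = π(7.8500e-04 m)² = 1.936e-06 m²
R_1 = (1.65×10^-8)(595)/(1.936e-06) = 5.071 Ω
Seg 2: A = π(0.255/2 mm)² = π(1.2750e-04 m)² = 5.107e-08 m²
R_2 = (2.67×10^-8)(589)/(5.107e-08) = 307.9 Ω
Seg 3: A = πr² = π(6.2300e-04 m)² = 1.219e-06 m²
R_3 = (2.67×10^-8)(520)/(1.219e-06) = 11.39 Ω
R_total = R_1 + R_2 + R_3 = 324 Ω

324 Ω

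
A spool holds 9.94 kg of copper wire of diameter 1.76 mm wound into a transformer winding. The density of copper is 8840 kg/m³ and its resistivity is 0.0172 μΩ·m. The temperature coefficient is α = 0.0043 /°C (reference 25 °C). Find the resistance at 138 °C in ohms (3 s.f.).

4.86 Ω

ρ = 0.0172 μΩ·m = 1.72×10^-8 Ω·m
A = π(d/2)² = π(8.8000e-04 m)² = 2.4328e-06 m²
L = m/(density·A) = 9.94/(8840×2.4328e-06) = 462.2 m
R = ρL/A = (1.72×10^-8)(462.2)/(2.4328e-06) = 3.268 Ω
R(138 °C) = 3.268 × (1 + 0.0043×113) = 4.86 Ω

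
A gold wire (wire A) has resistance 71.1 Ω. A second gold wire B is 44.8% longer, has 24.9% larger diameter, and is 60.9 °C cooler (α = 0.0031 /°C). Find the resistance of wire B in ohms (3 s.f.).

R ∝ ρL/d² with ρ ∝ (1+αΔT), so R_B/R_A = (1 + 44.8/100) × (1 + 24.9/100)⁻² × (1 − 0.0031×60.9)
= 1.448 × 0.641 × 0.8112 = 0.753
R_B = 0.753 × 71.1 = 53.5 Ω

53.5 Ω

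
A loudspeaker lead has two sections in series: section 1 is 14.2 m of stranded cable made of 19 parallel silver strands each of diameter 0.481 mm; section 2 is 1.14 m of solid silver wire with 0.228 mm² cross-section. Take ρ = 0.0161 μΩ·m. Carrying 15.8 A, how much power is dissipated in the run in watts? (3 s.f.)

36.6 W

ρ = 0.0161 μΩ·m = 1.61×10^-8 Ω·m
Section 1: A_strand = π(2.4050e-04)² = 1.817e-07 m²; R₁ = ρL/(N·A_s) = (1.61×10^-8)(14.2)/(19×1.817e-07) = 0.06622 Ω
Section 2: A = 0.228 mm² = 2.280e-07 m²
R₂ = (1.61×10^-8)(1.14)/(2.280e-07) = 0.0805 Ω
R = R₁ + R₂ = 0.1467 Ω
P = I²R = (15.8)² × 0.1467 = 36.6 W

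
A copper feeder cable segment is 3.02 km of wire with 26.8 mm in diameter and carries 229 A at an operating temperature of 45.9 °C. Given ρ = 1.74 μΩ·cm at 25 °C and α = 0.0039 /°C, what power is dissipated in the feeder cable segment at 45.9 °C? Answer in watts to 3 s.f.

5280 W

ρ = 1.74 μΩ·cm = 1.74×10^-8 Ω·m
A = π(d/2)² = π(1.3400e-02 m)² = 5.641e-04 m²
R₍25₎ = ρL/A = (1.74×10^-8)(3020)/(5.641e-04) = 0.09315 Ω
R₍45.9₎ = R₍25₎(1 + αΔT) = 0.09315 × (1 + 0.0039×20.9) = 0.1007 Ω
P = I²R = (229)² × 0.1007 = 5280 W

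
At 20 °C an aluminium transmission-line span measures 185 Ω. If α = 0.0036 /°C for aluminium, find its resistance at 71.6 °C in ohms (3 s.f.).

ΔT = 71.6 − 20 = 51.6 °C
R = R₀(1 + αΔT) = 185 × (1 + 0.0036×51.6) = 185 × 1.186 = 219 Ω

219 Ω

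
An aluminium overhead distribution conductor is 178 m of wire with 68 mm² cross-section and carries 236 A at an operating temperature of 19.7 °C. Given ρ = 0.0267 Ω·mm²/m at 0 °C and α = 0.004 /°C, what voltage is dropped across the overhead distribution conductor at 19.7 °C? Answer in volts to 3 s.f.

ρ = 0.0267 Ω·mm²/m = 2.67×10^-8 Ω·m
A = 68 mm² = 6.800e-05 m²
R₍0₎ = ρL/A = (2.67×10^-8)(178)/(6.800e-05) = 0.06989 Ω
R₍19.7₎ = R₍0₎(1 + αΔT) = 0.06989 × (1 + 0.004×19.7) = 0.0754 Ω
V = IR = 236 × 0.0754 = 17.8 V

17.8 V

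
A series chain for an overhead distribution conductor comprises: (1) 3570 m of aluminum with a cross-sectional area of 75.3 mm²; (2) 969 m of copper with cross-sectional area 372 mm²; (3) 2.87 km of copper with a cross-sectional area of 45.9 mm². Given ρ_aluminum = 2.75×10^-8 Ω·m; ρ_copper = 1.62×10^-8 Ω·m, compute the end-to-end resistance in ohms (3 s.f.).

Seg 1: A = 75.3 mm² = 7.530e-05 m²
R_1 = (2.75×10^-8)(3570)/(7.530e-05) = 1.304 Ω
Seg 2: A = 372 mm² = 3.720e-04 m²
R_2 = (1.62×10^-8)(969)/(3.720e-04) = 0.0422 Ω
Seg 3: A = 45.9 mm² = 4.590e-05 m²
R_3 = (1.62×10^-8)(2870)/(4.590e-05) = 1.013 Ω
R_total = R_1 + R_2 + R_3 = 2.36 Ω

2.36 Ω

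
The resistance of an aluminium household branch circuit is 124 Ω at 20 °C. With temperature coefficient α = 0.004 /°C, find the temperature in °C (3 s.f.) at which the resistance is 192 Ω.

157 °C

R = R₀(1 + α(T − T₀)) ⇒ T = T₀ + (R/R₀ − 1)/α
T = 20 + (192/124 − 1)/0.004 = 20 + (0.5484)/0.004 = 157 °C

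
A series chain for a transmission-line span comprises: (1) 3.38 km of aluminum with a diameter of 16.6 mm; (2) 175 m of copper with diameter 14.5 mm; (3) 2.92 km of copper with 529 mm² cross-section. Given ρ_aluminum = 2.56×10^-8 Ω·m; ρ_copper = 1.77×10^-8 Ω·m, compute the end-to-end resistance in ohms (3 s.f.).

Seg 1: A = π(d/2)² = π(8.3000e-03 m)² = 2.164e-04 m²
R_1 = (2.56×10^-8)(3380)/(2.164e-04) = 0.3998 Ω
Seg 2: A = π(d/2)² = π(7.2500e-03 m)² = 1.651e-04 m²
R_2 = (1.77×10^-8)(175)/(1.651e-04) = 0.01876 Ω
Seg 3: A = 529 mm² = 5.290e-04 m²
R_3 = (1.77×10^-8)(2920)/(5.290e-04) = 0.0977 Ω
R_total = R_1 + R_2 + R_3 = 0.516 Ω

0.516 Ω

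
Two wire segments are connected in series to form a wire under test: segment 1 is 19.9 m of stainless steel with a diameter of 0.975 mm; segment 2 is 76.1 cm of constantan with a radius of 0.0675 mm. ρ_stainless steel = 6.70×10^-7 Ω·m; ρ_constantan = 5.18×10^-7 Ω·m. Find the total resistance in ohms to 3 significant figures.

Segment 1: A = π(d/2)² = π(4.8750e-04 m)² = 7.466e-07 m²
R₁ = ρL/A = (6.70×10^-7)(19.9)/(7.466e-07) = 17.86 Ω
Segment 2: A = πr² = π(6.7500e-05 m)² = 1.431e-08 m²
R₂ = (5.18×10^-7)(0.761)/(1.431e-08) = 27.54 Ω
R = R₁ + R₂ = 45.4 Ω

45.4 Ω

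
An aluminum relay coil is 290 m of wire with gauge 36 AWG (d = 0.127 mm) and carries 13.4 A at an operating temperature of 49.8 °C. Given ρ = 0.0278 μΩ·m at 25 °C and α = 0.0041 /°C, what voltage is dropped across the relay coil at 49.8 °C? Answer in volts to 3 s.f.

ρ = 0.0278 μΩ·m = 2.78×10^-8 Ω·m
A = π(0.127/2 mm)² = π(6.3500e-05 m)² = 1.267e-08 m²
R₍25₎ = ρL/A = (2.78×10^-8)(290)/(1.267e-08) = 636.4 Ω
R₍49.8₎ = R₍25₎(1 + αΔT) = 636.4 × (1 + 0.0041×24.8) = 701.1 Ω
V = IR = 13.4 × 701.1 = 9400 V

9400 V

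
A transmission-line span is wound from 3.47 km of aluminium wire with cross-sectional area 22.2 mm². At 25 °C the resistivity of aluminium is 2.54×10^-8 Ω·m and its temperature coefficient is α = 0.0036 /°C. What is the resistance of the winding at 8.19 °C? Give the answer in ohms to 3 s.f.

A = 22.2 mm² = 2.220e-05 m²
R₍25°C₎ = ρL/A = (2.54×10^-8)(3470)/(2.220e-05) = 3.97 Ω
R = R₀(1 + αΔT) = 3.97(1 + 0.0036×-16.8) = 3.73 Ω

3.73 Ω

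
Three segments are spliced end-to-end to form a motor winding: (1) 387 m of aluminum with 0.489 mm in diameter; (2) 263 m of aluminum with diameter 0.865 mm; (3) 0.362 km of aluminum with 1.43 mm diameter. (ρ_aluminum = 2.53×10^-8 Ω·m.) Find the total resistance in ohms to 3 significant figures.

Seg 1: A = π(d/2)² = π(2.4450e-04 m)² = 1.878e-07 m²
R_1 = (2.53×10^-8)(387)/(1.878e-07) = 52.13 Ω
Seg 2: A = π(d/2)² = π(4.3250e-04 m)² = 5.877e-07 m²
R_2 = (2.53×10^-8)(263)/(5.877e-07) = 11.32 Ω
Seg 3: A = π(d/2)² = π(7.1500e-04 m)² = 1.606e-06 m²
R_3 = (2.53×10^-8)(362)/(1.606e-06) = 5.703 Ω
R_total = R_1 + R_2 + R_3 = 69.2 Ω

69.2 Ω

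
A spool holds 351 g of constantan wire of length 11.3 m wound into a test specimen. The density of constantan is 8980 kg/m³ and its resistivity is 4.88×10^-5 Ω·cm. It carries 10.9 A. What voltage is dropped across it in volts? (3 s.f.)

ρ = 4.88×10^-5 Ω·cm = 4.88×10^-7 Ω·m
A = m/(density·L) = 0.351/(8980×11.3) = 3.4590e-06 m²
R = ρL/A = (4.88×10^-7)(11.3)/(3.4590e-06) = 1.594 Ω
V = IR = 10.9 × 1.594 = 17.4 V

17.4 V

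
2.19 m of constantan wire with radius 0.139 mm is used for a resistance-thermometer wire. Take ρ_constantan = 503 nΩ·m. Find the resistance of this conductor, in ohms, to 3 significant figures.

ρ = 503 nΩ·m = 5.03×10^-7 Ω·m
A = πr² = π(1.3900e-04 m)² = 6.070e-08 m²
R = ρL/A = (5.03×10^-7)(2.19 m)/(6.070e-08 m²) = 18.1 Ω

18.1 Ω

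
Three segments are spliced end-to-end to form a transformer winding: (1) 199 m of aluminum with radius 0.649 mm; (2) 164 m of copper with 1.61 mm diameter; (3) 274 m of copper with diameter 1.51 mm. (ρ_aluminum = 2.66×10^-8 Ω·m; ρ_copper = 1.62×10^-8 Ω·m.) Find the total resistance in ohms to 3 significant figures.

Seg 1: A = πr² = π(6.4900e-04 m)² = 1.323e-06 m²
R_1 = (2.66×10^-8)(199)/(1.323e-06) = 4 Ω
Seg 2: A = π(d/2)² = π(8.0500e-04 m)² = 2.036e-06 m²
R_2 = (1.62×10^-8)(164)/(2.036e-06) = 1.305 Ω
Seg 3: A = π(d/2)² = π(7.5500e-04 m)² = 1.791e-06 m²
R_3 = (1.62×10^-8)(274)/(1.791e-06) = 2.479 Ω
R_total = R_1 + R_2 + R_3 = 7.78 Ω

7.78 Ω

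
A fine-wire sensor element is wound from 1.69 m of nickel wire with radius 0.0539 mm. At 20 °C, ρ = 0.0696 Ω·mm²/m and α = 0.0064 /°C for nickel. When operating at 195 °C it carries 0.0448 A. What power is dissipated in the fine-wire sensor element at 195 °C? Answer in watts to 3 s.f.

0.0548 W

ρ = 0.0696 Ω·mm²/m = 6.96×10^-8 Ω·m
A = πr² = π(5.3900e-05 m)² = 9.127e-09 m²
R₍20₎ = ρL/A = (6.96×10^-8)(1.69)/(9.127e-09) = 12.89 Ω
R₍195₎ = R₍20₎(1 + αΔT) = 12.89 × (1 + 0.0064×175) = 27.32 Ω
P = I²R = (0.0448)² × 27.32 = 0.0548 W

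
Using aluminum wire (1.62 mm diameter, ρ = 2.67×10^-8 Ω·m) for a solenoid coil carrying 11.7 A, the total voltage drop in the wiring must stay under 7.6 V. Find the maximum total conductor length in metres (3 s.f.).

50.1 m

A = π(d/2)² = π(8.1000e-04 m)² = 2.061e-06 m²
L_max = V_max·A/(1·ρI) = (7.6)(2.061e-06)/(2.67×10^-8×11.7) = 50.1 m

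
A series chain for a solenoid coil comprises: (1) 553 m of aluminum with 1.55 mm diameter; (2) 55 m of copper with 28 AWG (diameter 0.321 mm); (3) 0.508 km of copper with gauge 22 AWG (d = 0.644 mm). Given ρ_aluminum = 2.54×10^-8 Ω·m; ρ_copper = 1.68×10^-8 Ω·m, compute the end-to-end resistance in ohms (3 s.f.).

Seg 1: A = π(d/2)² = π(7.7500e-04 m)² = 1.887e-06 m²
R_1 = (2.54×10^-8)(553)/(1.887e-06) = 7.444 Ω
Seg 2: A = π(0.321/2 mm)² = π(1.6050e-04 m)² = 8.093e-08 m²
R_2 = (1.68×10^-8)(55)/(8.093e-08) = 11.42 Ω
Seg 3: A = π(0.644/2 mm)² = π(3.2200e-04 m)² = 3.257e-07 m²
R_3 = (1.68×10^-8)(508)/(3.257e-07) = 26.2 Ω
R_total = R_1 + R_2 + R_3 = 45.1 Ω

45.1 Ω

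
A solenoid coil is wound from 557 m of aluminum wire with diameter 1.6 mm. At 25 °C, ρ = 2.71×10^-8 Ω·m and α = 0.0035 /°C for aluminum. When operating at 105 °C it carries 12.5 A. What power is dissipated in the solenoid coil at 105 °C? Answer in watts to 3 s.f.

1500 W

A = π(d/2)² = π(8.0000e-04 m)² = 2.011e-06 m²
R₍25₎ = ρL/A = (2.71×10^-8)(557)/(2.011e-06) = 7.507 Ω
R₍105₎ = R₍25₎(1 + αΔT) = 7.507 × (1 + 0.0035×80) = 9.61 Ω
P = I²R = (12.5)² × 9.61 = 1500 W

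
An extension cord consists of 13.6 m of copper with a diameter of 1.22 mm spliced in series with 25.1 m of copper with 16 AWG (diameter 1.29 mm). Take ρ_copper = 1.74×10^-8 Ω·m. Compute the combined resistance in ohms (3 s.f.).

0.537 Ω

Segment 1: A = π(d/2)² = π(6.1000e-04 m)² = 1.169e-06 m²
R₁ = ρL/A = (1.74×10^-8)(13.6)/(1.169e-06) = 0.2024 Ω
Segment 2: A = π(1.29/2 mm)² = π(6.4500e-04 m)² = 1.307e-06 m²
R₂ = (1.74×10^-8)(25.1)/(1.307e-06) = 0.3342 Ω
R = R₁ + R₂ = 0.537 Ω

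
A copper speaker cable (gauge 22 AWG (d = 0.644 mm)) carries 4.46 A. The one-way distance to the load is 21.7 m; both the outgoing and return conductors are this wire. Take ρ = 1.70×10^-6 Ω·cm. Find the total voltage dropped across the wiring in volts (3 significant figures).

10.1 V

ρ = 1.70×10^-6 Ω·cm = 1.70×10^-8 Ω·m
A = π(0.644/2 mm)² = π(3.2200e-04 m)² = 3.257e-07 m²
Total conductor length (both ways) L = 2 × 21.7 = 43.4 m
R = ρL/A = (1.70×10^-8)(43.4)/(3.257e-07) = 2.265 Ω
V = IR = 4.46 × 2.265 = 10.1 V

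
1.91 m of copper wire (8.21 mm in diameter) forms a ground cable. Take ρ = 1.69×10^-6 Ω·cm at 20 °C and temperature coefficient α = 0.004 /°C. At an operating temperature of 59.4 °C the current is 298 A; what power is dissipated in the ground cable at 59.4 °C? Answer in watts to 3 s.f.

ρ = 1.69×10^-6 Ω·cm = 1.69×10^-8 Ω·m
A = π(d/2)² = π(4.1050e-03 m)² = 5.294e-05 m²
R₍20₎ = ρL/A = (1.69×10^-8)(1.91)/(5.294e-05) = 6.097×10^-4 Ω
R₍59.4₎ = R₍20₎(1 + αΔT) = 6.097×10^-4 × (1 + 0.004×39.4) = 7.058×10^-4 Ω
P = I²R = (298)² × 7.058×10^-4 = 62.7 W

62.7 W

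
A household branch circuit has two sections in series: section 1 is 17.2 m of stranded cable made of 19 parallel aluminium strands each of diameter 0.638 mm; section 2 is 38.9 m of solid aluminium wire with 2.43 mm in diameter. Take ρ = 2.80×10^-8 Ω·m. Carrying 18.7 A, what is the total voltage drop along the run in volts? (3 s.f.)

Section 1: A_strand = π(3.1900e-04)² = 3.197e-07 m²; R₁ = ρL/(N·A_s) = (2.80×10^-8)(17.2)/(19×3.197e-07) = 0.07929 Ω
Section 2: A = π(d/2)² = π(1.2150e-03 m)² = 4.638e-06 m²
R₂ = (2.80×10^-8)(38.9)/(4.638e-06) = 0.2349 Ω
R = R₁ + R₂ = 0.3141 Ω
V = IR = 18.7 × 0.3141 = 5.87 V

5.87 V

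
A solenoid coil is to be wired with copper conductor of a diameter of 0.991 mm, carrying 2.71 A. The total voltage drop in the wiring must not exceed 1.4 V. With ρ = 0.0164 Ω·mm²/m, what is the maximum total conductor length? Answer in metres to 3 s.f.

24.3 m

ρ = 0.0164 Ω·mm²/m = 1.64×10^-8 Ω·m
A = π(d/2)² = π(4.9550e-04 m)² = 7.713e-07 m²
L_max = V_max·A/(1·ρI) = (1.4)(7.713e-07)/(1.64×10^-8×2.71) = 24.3 m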